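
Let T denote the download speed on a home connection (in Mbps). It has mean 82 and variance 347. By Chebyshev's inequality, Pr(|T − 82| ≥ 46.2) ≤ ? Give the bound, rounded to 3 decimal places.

Chebyshev: Pr(|T − μ| ≥ t) ≤ Var(T)/t².
Bound = 347 / 2134.44 = 0.1626.

0.163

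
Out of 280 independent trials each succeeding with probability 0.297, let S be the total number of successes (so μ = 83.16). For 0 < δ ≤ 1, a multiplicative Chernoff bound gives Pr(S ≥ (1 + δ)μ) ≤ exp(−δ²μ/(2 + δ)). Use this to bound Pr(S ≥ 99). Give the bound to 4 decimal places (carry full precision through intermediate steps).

Write 99 = (1 + δ)μ, so δ = 99/83.16 − 1 = 0.1904762…
Then the exponent is δ²μ/(2 + δ) = (99 − μ)² / (μ·(2 + δ)) = 1.377391.
Bound = exp(−1.377391) = 0.25224.

0.2522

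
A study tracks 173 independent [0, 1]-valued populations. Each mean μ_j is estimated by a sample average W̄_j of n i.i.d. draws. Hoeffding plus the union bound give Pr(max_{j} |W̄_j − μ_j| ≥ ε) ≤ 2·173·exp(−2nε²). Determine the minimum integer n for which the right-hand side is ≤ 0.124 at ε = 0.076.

Need 2·173·exp(−2nε²) ≤ 0.124, i.e. exp(−2nε²) ≤ 0.124/346.
So 2nε² ≥ ln(346/0.124) = 7.933912.
Hence n ≥ 7.933912/(2·0.076²) = 686.800.
The smallest integer n is 687.

687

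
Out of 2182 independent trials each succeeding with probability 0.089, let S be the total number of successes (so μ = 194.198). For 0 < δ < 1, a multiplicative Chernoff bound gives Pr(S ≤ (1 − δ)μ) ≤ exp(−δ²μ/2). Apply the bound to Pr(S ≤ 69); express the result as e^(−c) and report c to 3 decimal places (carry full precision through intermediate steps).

Write 69 = (1 − δ)μ, so δ = 1 − 69/194.198 = 0.6446925…
Then the exponent is δ²μ/2 = (μ − 69)²/(2μ) = 40.357108.

40.357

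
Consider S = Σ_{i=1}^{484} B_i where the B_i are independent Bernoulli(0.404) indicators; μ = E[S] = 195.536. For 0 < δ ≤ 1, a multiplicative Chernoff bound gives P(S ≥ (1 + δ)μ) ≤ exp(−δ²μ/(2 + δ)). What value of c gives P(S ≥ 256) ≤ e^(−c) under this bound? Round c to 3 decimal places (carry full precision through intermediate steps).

Write 256 = (1 + δ)μ, so δ = 256/195.536 − 1 = 0.3092218…
Then the exponent is δ²μ/(2 + δ) = (256 − μ)² / (μ·(2 + δ)) = 8.096575.

8.097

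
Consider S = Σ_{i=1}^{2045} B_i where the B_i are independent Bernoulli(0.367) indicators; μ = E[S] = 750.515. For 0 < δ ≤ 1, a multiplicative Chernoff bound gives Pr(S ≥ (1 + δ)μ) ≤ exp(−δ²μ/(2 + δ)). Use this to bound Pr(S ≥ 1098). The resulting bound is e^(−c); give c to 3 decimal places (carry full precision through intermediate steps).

Write 1098 = (1 + δ)μ, so δ = 1098/750.515 − 1 = 0.4629954…
Then the exponent is δ²μ/(2 + δ) = (1098 − μ)² / (μ·(2 + δ)) = 65.320447.

65.320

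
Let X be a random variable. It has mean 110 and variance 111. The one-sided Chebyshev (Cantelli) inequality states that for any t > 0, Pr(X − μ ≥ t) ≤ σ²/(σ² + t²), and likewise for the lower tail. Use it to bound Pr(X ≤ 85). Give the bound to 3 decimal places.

0.151

Here σ² = 111 and t = 25, so σ² + t² = 736.
Cantelli's bound: 111/736 = 0.1508.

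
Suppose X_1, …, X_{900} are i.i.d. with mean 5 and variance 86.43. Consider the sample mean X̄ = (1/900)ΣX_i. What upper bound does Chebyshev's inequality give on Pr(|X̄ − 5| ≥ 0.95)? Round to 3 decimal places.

0.106

Var(X̄) = Var(X_i)/n = 86.43/900 = 0.096033.
Chebyshev: Pr(|X̄ − 5| ≥ 0.95) ≤ Var(X̄)/(0.95)² = 86.43/(900·0.95²) = 0.1064.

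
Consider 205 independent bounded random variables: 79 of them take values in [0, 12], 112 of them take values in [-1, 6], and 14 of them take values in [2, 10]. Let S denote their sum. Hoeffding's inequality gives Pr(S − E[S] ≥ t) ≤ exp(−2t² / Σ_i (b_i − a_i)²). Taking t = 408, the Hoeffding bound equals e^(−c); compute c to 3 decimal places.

Σ(b_i − a_i)² = 79·12² + 112·7² + 14·8² = 17760.
c = 2t² / 17760 = 2·408² / 17760 = 18.7459.

18.746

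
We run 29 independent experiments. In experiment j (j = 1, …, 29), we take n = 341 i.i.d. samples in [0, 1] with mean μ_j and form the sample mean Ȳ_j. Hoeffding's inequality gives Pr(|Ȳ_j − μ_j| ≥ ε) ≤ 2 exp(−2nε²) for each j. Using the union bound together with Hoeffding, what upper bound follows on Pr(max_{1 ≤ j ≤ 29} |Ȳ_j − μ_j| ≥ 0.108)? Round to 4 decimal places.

Per-experiment Hoeffding bound: 2·exp(−2·341·0.108²) = 2·exp(−7.95485) = 0.00070191.
Union bound over 29 events: 29·0.00070191 = 0.02036.

0.0204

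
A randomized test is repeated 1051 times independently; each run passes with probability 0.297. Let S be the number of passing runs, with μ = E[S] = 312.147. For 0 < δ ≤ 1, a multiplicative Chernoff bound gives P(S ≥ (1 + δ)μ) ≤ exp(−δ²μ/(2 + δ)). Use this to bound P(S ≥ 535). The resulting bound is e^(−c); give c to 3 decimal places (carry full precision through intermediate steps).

58.624

Write 535 = (1 + δ)μ, so δ = 535/312.147 − 1 = 0.7139361…
Then the exponent is δ²μ/(2 + δ) = (535 − μ)² / (μ·(2 + δ)) = 58.624371.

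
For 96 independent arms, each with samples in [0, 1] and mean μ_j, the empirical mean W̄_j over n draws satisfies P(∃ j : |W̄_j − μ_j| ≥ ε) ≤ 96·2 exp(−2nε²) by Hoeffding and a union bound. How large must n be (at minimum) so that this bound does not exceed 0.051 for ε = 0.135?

Need 2·96·exp(−2nε²) ≤ 0.051, i.e. exp(−2nε²) ≤ 0.051/192.
So 2nε² ≥ ln(192/0.051) = 8.233425.
Hence n ≥ 8.233425/(2·0.135²) = 225.883.
The smallest integer n is 226.

226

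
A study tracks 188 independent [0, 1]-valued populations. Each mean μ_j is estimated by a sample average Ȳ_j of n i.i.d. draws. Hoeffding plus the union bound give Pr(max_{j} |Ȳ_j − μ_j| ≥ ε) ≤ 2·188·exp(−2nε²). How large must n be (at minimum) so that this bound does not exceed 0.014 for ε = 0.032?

Need 2·188·exp(−2nε²) ≤ 0.014, i.e. exp(−2nε²) ≤ 0.014/376.
So 2nε² ≥ ln(376/0.014) = 10.198287.
Hence n ≥ 10.198287/(2·0.032²) = 4979.632.
The smallest integer n is 4980.

4980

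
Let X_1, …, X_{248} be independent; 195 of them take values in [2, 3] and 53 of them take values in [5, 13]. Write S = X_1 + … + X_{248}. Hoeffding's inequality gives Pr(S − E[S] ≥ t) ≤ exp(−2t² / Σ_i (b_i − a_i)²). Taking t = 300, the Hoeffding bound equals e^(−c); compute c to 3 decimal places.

Σ(b_i − a_i)² = 195·1² + 53·8² = 3587.
c = 2t² / 3587 = 2·300² / 3587 = 50.1812.

50.181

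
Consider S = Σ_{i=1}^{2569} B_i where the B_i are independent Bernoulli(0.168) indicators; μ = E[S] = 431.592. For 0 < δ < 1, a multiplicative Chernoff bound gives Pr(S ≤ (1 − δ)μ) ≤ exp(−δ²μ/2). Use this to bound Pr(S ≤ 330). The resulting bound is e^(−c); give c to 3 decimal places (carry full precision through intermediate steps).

Write 330 = (1 − δ)μ, so δ = 1 − 330/431.592 = 0.235389…
Then the exponent is δ²μ/2 = (μ − 330)²/(2μ) = 11.956819.

11.957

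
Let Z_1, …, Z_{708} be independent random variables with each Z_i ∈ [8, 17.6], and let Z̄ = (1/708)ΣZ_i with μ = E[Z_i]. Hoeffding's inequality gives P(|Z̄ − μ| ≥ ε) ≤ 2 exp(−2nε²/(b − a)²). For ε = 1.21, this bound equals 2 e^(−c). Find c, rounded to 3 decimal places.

c = 2nε²/(b − a)² = 2·708·1.21² / 9.6² = 22.4953.

22.495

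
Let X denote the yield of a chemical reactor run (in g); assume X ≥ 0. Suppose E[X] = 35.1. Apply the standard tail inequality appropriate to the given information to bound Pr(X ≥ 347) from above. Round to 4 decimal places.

0.1012

Only the mean of a non-negative variable is known, so Markov's inequality is the applicable tail bound.
Markov's inequality: for a non-negative random variable, Pr(X ≥ a) ≤ E[X]/a.
Here E[X] = 35.1 and a = 347, so the bound is 35.1/347 = 0.1012.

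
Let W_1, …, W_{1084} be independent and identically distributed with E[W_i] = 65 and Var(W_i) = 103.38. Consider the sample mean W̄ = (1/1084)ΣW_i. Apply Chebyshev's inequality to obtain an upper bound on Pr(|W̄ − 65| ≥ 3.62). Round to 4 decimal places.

Var(W̄) = Var(W_i)/n = 103.38/1084 = 0.095369.
Chebyshev: Pr(|W̄ − 65| ≥ 3.62) ≤ Var(W̄)/(3.62)² = 103.38/(1084·3.62²) = 0.0073.

0.0073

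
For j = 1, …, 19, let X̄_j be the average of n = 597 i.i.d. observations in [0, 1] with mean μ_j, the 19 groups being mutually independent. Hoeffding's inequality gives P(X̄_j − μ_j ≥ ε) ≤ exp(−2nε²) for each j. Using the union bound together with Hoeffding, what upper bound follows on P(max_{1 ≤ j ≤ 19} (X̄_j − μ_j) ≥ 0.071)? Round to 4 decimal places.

0.0462

Per-experiment Hoeffding bound: exp(−2·597·0.071²) = exp(−6.01895) = 0.0024322.
Union bound over 19 events: 19·0.0024322 = 0.04621.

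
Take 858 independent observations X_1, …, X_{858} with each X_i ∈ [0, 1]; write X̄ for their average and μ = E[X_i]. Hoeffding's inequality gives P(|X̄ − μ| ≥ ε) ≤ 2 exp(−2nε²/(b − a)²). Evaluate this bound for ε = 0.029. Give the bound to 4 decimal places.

Exponent: 2nε²/(b − a)² = 2·858·0.029² / 1² = 1.44316.
Bound = 2·exp(−1.44316) = 0.47236.

0.4724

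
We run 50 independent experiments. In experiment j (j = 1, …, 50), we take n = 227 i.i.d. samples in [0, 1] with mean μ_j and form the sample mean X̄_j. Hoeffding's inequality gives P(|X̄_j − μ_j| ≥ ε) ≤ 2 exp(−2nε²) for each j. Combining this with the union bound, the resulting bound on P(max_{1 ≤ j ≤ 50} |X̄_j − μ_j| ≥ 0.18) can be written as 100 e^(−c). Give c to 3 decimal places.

14.710

Union bound over the 50 events: P(max_{1 ≤ j ≤ 50} |X̄_j − μ_j| ≥ 0.18) ≤ 50·2·exp(−2nε²) = 100 exp(−2·227·0.18²).
So c = 2·227·0.18² = 14.7096.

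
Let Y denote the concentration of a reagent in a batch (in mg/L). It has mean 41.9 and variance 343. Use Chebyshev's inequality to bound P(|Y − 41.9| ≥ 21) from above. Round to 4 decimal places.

Chebyshev: P(|Y − μ| ≥ t) ≤ Var(Y)/t².
Bound = 343 / 441 = 0.7778.

0.7778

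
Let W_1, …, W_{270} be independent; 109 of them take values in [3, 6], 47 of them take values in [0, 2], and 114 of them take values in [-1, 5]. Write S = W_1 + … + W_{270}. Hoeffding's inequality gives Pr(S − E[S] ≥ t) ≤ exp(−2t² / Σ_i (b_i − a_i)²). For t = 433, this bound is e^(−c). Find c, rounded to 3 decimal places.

71.113

Σ(b_i − a_i)² = 109·3² + 47·2² + 114·6² = 5273.
c = 2t² / 5273 = 2·433² / 5273 = 71.1128.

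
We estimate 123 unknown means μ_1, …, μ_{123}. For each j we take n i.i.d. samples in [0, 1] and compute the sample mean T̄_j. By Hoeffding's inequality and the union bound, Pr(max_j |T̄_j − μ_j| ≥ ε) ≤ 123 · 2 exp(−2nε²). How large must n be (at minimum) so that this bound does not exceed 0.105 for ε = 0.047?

1757

Need 2·123·exp(−2nε²) ≤ 0.105, i.e. exp(−2nε²) ≤ 0.105/246.
So 2nε² ≥ ln(246/0.105) = 7.759126.
Hence n ≥ 7.759126/(2·0.047²) = 1756.253.
The smallest integer n is 1757.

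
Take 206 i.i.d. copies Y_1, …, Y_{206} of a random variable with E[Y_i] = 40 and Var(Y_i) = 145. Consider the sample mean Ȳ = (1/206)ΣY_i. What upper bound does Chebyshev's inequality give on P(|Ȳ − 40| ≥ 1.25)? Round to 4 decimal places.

0.4505

Var(Ȳ) = Var(Y_i)/n = 145/206 = 0.70388.
Chebyshev: P(|Ȳ − 40| ≥ 1.25) ≤ Var(Ȳ)/(1.25)² = 145/(206·1.25²) = 0.4505.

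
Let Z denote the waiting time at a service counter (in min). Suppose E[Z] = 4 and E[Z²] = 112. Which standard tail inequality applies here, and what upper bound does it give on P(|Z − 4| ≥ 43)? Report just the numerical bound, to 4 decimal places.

0.0519

The first two moments determine the variance, so Chebyshev's inequality is the sharpest standard bound available.
Var(Z) = E[Z²] − (E[Z])² = 112 − 16 = 96.
Chebyshev's inequality: P(|Z − μ| ≥ t) ≤ Var(Z)/t² = 96/1849 = 0.0519.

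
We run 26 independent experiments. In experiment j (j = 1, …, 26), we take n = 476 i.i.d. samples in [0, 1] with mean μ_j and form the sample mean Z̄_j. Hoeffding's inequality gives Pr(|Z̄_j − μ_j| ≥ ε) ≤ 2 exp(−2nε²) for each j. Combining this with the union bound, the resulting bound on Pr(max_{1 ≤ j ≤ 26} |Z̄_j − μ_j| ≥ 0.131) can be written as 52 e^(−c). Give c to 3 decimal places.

16.337

Union bound over the 26 events: Pr(max_{1 ≤ j ≤ 26} |Z̄_j − μ_j| ≥ 0.131) ≤ 26·2·exp(−2nε²) = 52 exp(−2·476·0.131²).
So c = 2·476·0.131² = 16.3373.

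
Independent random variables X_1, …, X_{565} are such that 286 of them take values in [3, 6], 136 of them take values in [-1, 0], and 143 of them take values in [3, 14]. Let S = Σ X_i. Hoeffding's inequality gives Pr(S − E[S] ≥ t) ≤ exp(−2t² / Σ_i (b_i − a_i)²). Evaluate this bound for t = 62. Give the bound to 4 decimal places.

0.6810

Σ(b_i − a_i)² = 286·3² + 136·1² + 143·11² = 20013.
Exponent = 2·62² / 20013 = 0.38415.
Bound = exp(−0.38415) = 0.68103.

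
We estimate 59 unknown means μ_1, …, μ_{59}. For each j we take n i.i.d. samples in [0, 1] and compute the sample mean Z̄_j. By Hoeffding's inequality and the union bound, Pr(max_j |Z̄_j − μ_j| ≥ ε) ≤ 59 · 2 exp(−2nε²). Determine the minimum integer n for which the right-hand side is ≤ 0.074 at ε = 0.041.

Need 2·59·exp(−2nε²) ≤ 0.074, i.e. exp(−2nε²) ≤ 0.074/118.
So 2nε² ≥ ln(118/0.074) = 7.374375.
Hence n ≥ 7.374375/(2·0.041²) = 2193.449.
The smallest integer n is 2194.

2194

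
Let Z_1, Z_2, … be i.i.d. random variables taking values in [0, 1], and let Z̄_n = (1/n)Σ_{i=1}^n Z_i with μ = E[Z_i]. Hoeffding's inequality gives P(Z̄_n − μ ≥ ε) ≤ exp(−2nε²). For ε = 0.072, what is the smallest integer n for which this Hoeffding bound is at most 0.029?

342

Require exp(−2nε²) ≤ 0.029, i.e. 2nε² ≥ ln(1/0.029) = 3.540459.
So n ≥ 3.540459 / (2·0.072²) = 341.479.
The smallest integer n is 342.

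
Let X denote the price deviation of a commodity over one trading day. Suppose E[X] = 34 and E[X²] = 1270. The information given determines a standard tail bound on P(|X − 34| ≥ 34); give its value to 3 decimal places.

0.099

The first two moments determine the variance, so Chebyshev's inequality is the sharpest standard bound available.
Var(X) = E[X²] − (E[X])² = 1270 − 1156 = 114.
Chebyshev's inequality: P(|X − μ| ≥ t) ≤ Var(X)/t² = 114/1156 = 0.0986.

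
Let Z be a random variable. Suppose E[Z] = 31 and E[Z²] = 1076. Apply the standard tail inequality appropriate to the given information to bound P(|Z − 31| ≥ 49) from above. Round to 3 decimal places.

0.048

The first two moments determine the variance, so Chebyshev's inequality is the sharpest standard bound available.
Var(Z) = E[Z²] − (E[Z])² = 1076 − 961 = 115.
Chebyshev's inequality: P(|Z − μ| ≥ t) ≤ Var(Z)/t² = 115/2401 = 0.0479.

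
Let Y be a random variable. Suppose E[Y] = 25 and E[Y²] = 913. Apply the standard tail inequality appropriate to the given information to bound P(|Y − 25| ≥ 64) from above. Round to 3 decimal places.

The first two moments determine the variance, so Chebyshev's inequality is the sharpest standard bound available.
Var(Y) = E[Y²] − (E[Y])² = 913 − 625 = 288.
Chebyshev's inequality: P(|Y − μ| ≥ t) ≤ Var(Y)/t² = 288/4096 = 0.0703.

0.070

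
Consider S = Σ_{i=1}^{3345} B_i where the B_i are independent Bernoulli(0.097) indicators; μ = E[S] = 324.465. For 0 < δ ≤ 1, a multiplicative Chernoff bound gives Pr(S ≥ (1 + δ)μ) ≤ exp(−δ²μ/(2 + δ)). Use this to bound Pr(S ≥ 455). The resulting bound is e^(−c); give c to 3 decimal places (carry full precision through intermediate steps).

Write 455 = (1 + δ)μ, so δ = 455/324.465 − 1 = 0.4023084…
Then the exponent is δ²μ/(2 + δ) = (455 − μ)² / (μ·(2 + δ)) = 21.860361.

21.860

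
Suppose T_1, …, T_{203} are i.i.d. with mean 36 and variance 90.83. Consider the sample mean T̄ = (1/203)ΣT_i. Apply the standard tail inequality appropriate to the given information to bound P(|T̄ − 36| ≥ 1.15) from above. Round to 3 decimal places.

0.338

With mean and variance of each term known, Chebyshev's inequality bounds the deviation of the sum (or sample mean).
Var(T̄) = Var(T_i)/n = 90.83/203 = 0.44744.
Chebyshev: P(|T̄ − 36| ≥ 1.15) ≤ Var(T̄)/(1.15)² = 90.83/(203·1.15²) = 0.3383.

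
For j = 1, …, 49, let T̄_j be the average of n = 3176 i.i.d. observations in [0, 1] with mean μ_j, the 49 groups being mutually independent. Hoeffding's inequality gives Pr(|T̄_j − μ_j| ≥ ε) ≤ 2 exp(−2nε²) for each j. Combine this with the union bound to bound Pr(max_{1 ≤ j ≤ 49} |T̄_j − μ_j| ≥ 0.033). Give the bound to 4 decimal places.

0.0971

Per-experiment Hoeffding bound: 2·exp(−2·3176·0.033²) = 2·exp(−6.91733) = 0.0019809.
Union bound over 49 events: 49·0.0019809 = 0.09707.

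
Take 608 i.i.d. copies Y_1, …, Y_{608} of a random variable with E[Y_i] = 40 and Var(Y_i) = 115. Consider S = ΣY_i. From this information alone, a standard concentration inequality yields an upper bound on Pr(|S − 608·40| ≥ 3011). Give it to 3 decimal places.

0.008

With mean and variance of each term known, Chebyshev's inequality bounds the deviation of the sum (or sample mean).
Var(S) = n·Var(Y_i) = 608·115 = 69920.
Chebyshev: Pr(|S − 608·40| ≥ 3011) ≤ Var(S)/3011² = 69920/9066121 = 0.0077.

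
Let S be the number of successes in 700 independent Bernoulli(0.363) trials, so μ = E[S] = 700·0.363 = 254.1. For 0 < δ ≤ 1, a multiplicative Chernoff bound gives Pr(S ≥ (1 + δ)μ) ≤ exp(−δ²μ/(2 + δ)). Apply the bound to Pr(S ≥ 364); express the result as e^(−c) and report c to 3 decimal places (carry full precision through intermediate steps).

Write 364 = (1 + δ)μ, so δ = 364/254.1 − 1 = 0.4325069…
Then the exponent is δ²μ/(2 + δ) = (364 − μ)² / (μ·(2 + δ)) = 19.540544.

19.541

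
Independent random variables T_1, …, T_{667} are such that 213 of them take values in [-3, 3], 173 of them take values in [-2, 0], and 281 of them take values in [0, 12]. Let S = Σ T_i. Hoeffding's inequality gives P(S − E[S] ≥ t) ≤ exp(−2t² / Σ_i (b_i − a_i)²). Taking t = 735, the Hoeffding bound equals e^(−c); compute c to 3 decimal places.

22.129

Σ(b_i − a_i)² = 213·6² + 173·2² + 281·12² = 48824.
c = 2t² / 48824 = 2·735² / 48824 = 22.1295.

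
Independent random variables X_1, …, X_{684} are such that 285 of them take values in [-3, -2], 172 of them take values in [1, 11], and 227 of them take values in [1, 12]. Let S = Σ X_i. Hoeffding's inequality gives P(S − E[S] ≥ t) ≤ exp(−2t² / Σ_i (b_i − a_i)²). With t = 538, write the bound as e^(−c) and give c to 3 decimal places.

Σ(b_i − a_i)² = 285·1² + 172·10² + 227·11² = 44952.
c = 2t² / 44952 = 2·538² / 44952 = 12.8779.

12.878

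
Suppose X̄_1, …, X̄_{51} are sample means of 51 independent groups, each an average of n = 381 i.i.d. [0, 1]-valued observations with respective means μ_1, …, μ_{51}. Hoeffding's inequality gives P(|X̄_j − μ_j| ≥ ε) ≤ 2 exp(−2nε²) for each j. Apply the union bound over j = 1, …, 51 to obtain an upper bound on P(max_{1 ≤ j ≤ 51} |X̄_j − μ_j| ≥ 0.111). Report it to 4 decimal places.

Per-experiment Hoeffding bound: 2·exp(−2·381·0.111²) = 2·exp(−9.38860) = 0.00016734.
Union bound over 51 events: 51·0.00016734 = 0.00853.

0.0085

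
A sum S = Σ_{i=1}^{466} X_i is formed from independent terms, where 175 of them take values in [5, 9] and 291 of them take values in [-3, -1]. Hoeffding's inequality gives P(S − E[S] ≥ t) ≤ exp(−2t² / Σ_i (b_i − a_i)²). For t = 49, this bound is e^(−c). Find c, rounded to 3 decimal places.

1.211

Σ(b_i − a_i)² = 175·4² + 291·2² = 3964.
c = 2t² / 3964 = 2·49² / 3964 = 1.2114.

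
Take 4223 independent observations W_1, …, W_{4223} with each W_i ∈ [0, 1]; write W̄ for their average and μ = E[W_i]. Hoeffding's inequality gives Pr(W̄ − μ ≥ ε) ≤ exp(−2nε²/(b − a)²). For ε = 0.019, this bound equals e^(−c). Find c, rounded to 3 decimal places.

3.049

c = 2nε²/(b − a)² = 2·4223·0.019² / 1² = 3.0490.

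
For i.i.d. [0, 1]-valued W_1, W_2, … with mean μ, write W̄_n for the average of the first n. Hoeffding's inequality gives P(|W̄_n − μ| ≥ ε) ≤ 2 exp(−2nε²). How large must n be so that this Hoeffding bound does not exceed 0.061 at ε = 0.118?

Require 2·exp(−2nε²) ≤ 0.061, i.e. 2nε² ≥ ln(2/0.061) = 3.490029.
So n ≥ 3.490029 / (2·0.118²) = 125.324.
The smallest integer n is 126.

126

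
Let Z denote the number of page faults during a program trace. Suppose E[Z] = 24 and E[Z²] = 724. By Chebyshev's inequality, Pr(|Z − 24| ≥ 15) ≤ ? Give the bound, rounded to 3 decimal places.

0.658

Var(Z) = E[Z²] − (E[Z])² = 724 − 576 = 148.
Chebyshev's inequality: Pr(|Z − μ| ≥ t) ≤ Var(Z)/t² = 148/225 = 0.6578.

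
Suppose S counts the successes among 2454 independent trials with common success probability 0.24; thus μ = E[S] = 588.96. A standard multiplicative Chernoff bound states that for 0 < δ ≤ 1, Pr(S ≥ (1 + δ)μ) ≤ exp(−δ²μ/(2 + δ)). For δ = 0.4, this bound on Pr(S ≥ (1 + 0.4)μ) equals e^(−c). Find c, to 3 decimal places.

c = δ²μ/(2 + δ) = 0.4²·588.96/(2 + 0.4) = 39.2640.

39.264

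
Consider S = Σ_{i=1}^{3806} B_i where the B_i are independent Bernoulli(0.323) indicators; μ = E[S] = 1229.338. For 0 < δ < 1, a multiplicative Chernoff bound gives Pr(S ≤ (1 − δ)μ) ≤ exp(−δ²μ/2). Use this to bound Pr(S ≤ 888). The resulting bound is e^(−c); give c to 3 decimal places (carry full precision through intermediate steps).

47.388

Write 888 = (1 − δ)μ, so δ = 1 − 888/1229.338 = 0.27766…
Then the exponent is δ²μ/2 = (μ − 888)²/(2μ) = 47.387956.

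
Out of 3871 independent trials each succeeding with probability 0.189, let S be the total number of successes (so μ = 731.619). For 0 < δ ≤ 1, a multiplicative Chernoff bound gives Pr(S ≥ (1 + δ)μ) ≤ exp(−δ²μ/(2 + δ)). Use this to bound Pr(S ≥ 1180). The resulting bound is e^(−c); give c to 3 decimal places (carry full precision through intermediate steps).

Write 1180 = (1 + δ)μ, so δ = 1180/731.619 − 1 = 0.6128613…
Then the exponent is δ²μ/(2 + δ) = (1180 − μ)² / (μ·(2 + δ)) = 105.170288.

105.170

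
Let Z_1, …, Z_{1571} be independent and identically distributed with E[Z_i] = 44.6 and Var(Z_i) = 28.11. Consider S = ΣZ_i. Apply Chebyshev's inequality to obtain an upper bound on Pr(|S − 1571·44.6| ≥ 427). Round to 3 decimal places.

Var(S) = n·Var(Z_i) = 1571·28.11 = 44160.81.
Chebyshev: Pr(|S − 1571·44.6| ≥ 427) ≤ Var(S)/427² = 44160.81/182329 = 0.2422.

0.242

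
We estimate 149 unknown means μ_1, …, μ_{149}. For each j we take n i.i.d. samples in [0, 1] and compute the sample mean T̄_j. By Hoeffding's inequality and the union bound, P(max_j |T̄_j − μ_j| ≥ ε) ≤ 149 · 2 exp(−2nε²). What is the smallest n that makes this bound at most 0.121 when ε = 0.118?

281

Need 2·149·exp(−2nε²) ≤ 0.121, i.e. exp(−2nε²) ≤ 0.121/298.
So 2nε² ≥ ln(298/0.121) = 7.809058.
Hence n ≥ 7.809058/(2·0.118²) = 280.417.
The smallest integer n is 281.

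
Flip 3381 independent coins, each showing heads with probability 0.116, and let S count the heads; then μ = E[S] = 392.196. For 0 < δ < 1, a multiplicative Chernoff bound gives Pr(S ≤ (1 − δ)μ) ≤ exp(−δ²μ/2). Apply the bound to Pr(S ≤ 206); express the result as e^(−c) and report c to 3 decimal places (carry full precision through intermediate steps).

Write 206 = (1 − δ)μ, so δ = 1 − 206/392.196 = 0.4747524…
Then the exponent is δ²μ/2 = (μ − 206)²/(2μ) = 44.198501.

44.199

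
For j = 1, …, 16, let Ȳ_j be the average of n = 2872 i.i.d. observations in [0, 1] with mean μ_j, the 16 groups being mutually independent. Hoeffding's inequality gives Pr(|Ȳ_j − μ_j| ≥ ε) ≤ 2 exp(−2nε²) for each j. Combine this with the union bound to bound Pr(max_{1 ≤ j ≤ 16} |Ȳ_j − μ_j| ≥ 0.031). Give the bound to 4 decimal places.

0.1282

Per-experiment Hoeffding bound: 2·exp(−2·2872·0.031²) = 2·exp(−5.51998) = 0.0080118.
Union bound over 16 events: 16·0.0080118 = 0.12819.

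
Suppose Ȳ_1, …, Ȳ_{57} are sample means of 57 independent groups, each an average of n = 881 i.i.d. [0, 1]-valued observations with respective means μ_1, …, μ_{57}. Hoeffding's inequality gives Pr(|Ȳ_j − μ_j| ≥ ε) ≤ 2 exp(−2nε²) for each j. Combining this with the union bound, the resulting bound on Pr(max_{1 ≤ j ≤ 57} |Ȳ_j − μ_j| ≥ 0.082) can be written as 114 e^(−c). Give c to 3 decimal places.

Union bound over the 57 events: Pr(max_{1 ≤ j ≤ 57} |Ȳ_j − μ_j| ≥ 0.082) ≤ 57·2·exp(−2nε²) = 114 exp(−2·881·0.082²).
So c = 2·881·0.082² = 11.8477.

11.848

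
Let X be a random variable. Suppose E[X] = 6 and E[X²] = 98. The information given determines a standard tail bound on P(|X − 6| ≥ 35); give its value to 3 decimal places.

The first two moments determine the variance, so Chebyshev's inequality is the sharpest standard bound available.
Var(X) = E[X²] − (E[X])² = 98 − 36 = 62.
Chebyshev's inequality: P(|X − μ| ≥ t) ≤ Var(X)/t² = 62/1225 = 0.0506.

0.051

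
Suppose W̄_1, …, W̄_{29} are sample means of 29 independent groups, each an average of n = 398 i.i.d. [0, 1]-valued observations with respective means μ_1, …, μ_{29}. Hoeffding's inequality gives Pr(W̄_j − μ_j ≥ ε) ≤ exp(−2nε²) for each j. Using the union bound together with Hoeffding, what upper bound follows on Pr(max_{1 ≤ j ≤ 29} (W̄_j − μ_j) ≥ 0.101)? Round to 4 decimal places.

Per-experiment Hoeffding bound: exp(−2·398·0.101²) = exp(−8.12000) = 0.00029753.
Union bound over 29 events: 29·0.00029753 = 0.00863.

0.0086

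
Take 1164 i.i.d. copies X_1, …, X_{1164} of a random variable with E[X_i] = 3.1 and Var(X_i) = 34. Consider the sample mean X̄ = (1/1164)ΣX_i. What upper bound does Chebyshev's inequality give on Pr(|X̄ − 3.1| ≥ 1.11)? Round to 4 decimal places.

Var(X̄) = Var(X_i)/n = 34/1164 = 0.02921.
Chebyshev: Pr(|X̄ − 3.1| ≥ 1.11) ≤ Var(X̄)/(1.11)² = 34/(1164·1.11²) = 0.0237.

0.0237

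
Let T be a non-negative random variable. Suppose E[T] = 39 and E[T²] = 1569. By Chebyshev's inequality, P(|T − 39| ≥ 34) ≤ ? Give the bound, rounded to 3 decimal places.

Var(T) = E[T²] − (E[T])² = 1569 − 1521 = 48.
Chebyshev's inequality: P(|T − μ| ≥ t) ≤ Var(T)/t² = 48/1156 = 0.0415.

0.042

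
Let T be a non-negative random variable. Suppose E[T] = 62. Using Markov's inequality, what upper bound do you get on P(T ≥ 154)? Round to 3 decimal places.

Markov's inequality: for a non-negative random variable, P(T ≥ a) ≤ E[T]/a.
Here E[T] = 62 and a = 154, so the bound is 62/154 = 0.4026.

0.403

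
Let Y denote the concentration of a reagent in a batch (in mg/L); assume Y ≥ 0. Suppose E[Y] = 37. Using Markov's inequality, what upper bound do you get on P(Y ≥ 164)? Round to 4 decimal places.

Markov's inequality: for a non-negative random variable, P(Y ≥ a) ≤ E[Y]/a.
Here E[Y] = 37 and a = 164, so the bound is 37/164 = 0.2256.

0.2256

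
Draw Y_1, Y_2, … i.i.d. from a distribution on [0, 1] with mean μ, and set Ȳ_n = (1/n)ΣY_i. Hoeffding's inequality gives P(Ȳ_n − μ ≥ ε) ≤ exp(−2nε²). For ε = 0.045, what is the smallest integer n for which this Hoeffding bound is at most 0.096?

Require exp(−2nε²) ≤ 0.096, i.e. 2nε² ≥ ln(1/0.096) = 2.343407.
So n ≥ 2.343407 / (2·0.045²) = 578.619.
The smallest integer n is 579.

579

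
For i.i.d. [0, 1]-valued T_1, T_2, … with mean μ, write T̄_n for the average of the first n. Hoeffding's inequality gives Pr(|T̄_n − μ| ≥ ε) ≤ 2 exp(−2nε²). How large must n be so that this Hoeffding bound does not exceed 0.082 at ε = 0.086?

Require 2·exp(−2nε²) ≤ 0.082, i.e. 2nε² ≥ ln(2/0.082) = 3.194183.
So n ≥ 3.194183 / (2·0.086²) = 215.940.
The smallest integer n is 216.

216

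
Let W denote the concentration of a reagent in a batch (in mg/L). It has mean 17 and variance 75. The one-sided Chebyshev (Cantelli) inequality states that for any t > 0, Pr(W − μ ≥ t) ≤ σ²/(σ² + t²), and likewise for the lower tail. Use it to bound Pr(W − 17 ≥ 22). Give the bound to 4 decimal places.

0.1342

Here σ² = 75 and t = 22, so σ² + t² = 559.
Cantelli's bound: 75/559 = 0.1342.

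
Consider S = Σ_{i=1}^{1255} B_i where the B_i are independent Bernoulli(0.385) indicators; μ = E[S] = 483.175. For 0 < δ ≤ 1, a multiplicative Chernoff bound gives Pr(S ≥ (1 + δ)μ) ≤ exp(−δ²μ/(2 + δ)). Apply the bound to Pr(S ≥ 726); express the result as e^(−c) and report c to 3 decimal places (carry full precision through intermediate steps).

Write 726 = (1 + δ)μ, so δ = 726/483.175 − 1 = 0.5025612…
Then the exponent is δ²μ/(2 + δ) = (726 − μ)² / (μ·(2 + δ)) = 48.763811.

48.764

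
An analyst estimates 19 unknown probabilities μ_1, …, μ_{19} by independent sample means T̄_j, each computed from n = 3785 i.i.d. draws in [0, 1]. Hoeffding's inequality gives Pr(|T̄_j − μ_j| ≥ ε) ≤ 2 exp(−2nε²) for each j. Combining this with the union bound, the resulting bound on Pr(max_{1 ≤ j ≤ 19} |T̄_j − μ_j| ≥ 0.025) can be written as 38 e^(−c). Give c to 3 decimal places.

4.731

Union bound over the 19 events: Pr(max_{1 ≤ j ≤ 19} |T̄_j − μ_j| ≥ 0.025) ≤ 19·2·exp(−2nε²) = 38 exp(−2·3785·0.025²).
So c = 2·3785·0.025² = 4.7313.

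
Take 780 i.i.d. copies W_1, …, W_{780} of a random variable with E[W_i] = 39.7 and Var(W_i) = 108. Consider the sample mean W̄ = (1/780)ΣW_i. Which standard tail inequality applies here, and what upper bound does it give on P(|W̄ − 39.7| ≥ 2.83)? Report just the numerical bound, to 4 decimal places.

0.0173

With mean and variance of each term known, Chebyshev's inequality bounds the deviation of the sum (or sample mean).
Var(W̄) = Var(W_i)/n = 108/780 = 0.13846.
Chebyshev: P(|W̄ − 39.7| ≥ 2.83) ≤ Var(W̄)/(2.83)² = 108/(780·2.83²) = 0.0173.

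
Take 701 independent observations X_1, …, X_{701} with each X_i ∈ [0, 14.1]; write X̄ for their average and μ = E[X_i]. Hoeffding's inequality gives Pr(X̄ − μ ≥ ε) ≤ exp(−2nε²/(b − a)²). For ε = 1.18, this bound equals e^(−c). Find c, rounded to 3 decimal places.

c = 2nε²/(b − a)² = 2·701·1.18² / 14.1² = 9.8191.

9.819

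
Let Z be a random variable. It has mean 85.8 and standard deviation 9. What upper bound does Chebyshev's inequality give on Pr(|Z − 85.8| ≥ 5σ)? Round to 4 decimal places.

Chebyshev: Pr(|Z − μ| ≥ t) ≤ Var(Z)/t².
Var(Z) = σ² = 9² = 81.
t = 5·9 = 45.
Bound = 81 / 2025 = 0.0400.

0.0400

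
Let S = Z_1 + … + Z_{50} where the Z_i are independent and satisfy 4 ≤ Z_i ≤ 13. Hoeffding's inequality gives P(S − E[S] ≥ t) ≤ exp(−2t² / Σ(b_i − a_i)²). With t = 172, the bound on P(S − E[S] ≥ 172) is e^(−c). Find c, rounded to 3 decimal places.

Σ(b_i − a_i)² = 50·(9)² = 4050.
c = 2t²/4050 = 2·172²/4050 = 14.6094.

14.609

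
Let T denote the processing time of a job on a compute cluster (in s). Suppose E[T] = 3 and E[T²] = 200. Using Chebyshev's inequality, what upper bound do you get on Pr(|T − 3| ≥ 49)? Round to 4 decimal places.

0.0796

Var(T) = E[T²] − (E[T])² = 200 − 9 = 191.
Chebyshev's inequality: Pr(|T − μ| ≥ t) ≤ Var(T)/t² = 191/2401 = 0.0796.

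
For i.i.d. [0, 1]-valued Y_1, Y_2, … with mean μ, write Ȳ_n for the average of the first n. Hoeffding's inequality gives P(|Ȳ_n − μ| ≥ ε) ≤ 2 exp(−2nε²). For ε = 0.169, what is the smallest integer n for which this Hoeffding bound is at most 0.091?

55

Require 2·exp(−2nε²) ≤ 0.091, i.e. 2nε² ≥ ln(2/0.091) = 3.090043.
So n ≥ 3.090043 / (2·0.169²) = 54.095.
The smallest integer n is 55.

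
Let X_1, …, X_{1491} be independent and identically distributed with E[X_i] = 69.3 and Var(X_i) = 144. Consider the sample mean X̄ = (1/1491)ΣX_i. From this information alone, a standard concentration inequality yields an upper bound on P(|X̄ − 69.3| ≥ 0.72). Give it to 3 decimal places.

With mean and variance of each term known, Chebyshev's inequality bounds the deviation of the sum (or sample mean).
Var(X̄) = Var(X_i)/n = 144/1491 = 0.096579.
Chebyshev: P(|X̄ − 69.3| ≥ 0.72) ≤ Var(X̄)/(0.72)² = 144/(1491·0.72²) = 0.1863.

0.186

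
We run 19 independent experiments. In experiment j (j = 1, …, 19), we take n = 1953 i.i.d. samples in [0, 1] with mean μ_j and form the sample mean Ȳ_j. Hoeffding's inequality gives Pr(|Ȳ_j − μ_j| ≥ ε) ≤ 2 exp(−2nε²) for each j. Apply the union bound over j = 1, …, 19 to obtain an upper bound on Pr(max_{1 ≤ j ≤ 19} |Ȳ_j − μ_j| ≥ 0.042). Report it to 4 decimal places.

Per-experiment Hoeffding bound: 2·exp(−2·1953·0.042²) = 2·exp(−6.89018) = 0.0020355.
Union bound over 19 events: 19·0.0020355 = 0.03867.

0.0387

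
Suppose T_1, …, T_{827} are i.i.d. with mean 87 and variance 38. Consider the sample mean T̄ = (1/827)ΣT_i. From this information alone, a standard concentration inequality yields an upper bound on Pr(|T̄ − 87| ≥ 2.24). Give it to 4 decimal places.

With mean and variance of each term known, Chebyshev's inequality bounds the deviation of the sum (or sample mean).
Var(T̄) = Var(T_i)/n = 38/827 = 0.045949.
Chebyshev: Pr(|T̄ − 87| ≥ 2.24) ≤ Var(T̄)/(2.24)² = 38/(827·2.24²) = 0.0092.

0.0092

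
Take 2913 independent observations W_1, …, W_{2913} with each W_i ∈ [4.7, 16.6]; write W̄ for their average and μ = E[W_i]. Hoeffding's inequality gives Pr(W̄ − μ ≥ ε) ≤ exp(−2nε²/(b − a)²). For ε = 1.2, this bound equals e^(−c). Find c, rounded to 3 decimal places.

c = 2nε²/(b − a)² = 2·2913·1.2² / 11.9² = 59.2433.

59.243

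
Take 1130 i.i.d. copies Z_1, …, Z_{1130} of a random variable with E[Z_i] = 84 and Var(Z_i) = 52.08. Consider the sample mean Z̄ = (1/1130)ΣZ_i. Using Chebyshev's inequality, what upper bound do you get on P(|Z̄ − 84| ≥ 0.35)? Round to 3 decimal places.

0.376

Var(Z̄) = Var(Z_i)/n = 52.08/1130 = 0.046088.
Chebyshev: P(|Z̄ − 84| ≥ 0.35) ≤ Var(Z̄)/(0.35)² = 52.08/(1130·0.35²) = 0.3762.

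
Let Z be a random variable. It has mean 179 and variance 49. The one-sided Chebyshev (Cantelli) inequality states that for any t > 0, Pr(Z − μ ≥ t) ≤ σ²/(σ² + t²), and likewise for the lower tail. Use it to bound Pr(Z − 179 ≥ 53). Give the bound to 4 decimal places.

0.0171

Here σ² = 49 and t = 53, so σ² + t² = 2858.
Cantelli's bound: 49/2858 = 0.0171.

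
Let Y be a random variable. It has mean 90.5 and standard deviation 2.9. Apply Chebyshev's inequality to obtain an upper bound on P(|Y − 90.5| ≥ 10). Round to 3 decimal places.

Chebyshev: P(|Y − μ| ≥ t) ≤ Var(Y)/t².
Var(Y) = σ² = 2.9² = 8.41.
Bound = 8.41 / 100 = 0.0841.

0.084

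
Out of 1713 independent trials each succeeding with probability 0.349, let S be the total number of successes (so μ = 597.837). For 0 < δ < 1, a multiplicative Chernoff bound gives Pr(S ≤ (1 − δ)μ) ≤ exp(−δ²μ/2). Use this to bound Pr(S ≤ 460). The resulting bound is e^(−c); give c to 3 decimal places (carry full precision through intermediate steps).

Write 460 = (1 − δ)μ, so δ = 1 − 460/597.837 = 0.2305595…
Then the exponent is δ²μ/2 = (μ − 460)²/(2μ) = 15.889815.

15.890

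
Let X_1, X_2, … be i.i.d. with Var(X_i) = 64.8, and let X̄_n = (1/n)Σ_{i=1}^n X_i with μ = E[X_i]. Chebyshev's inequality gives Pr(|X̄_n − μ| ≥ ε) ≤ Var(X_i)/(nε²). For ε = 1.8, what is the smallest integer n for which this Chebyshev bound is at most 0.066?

Require 64.8/(n·1.8²) ≤ 0.066, i.e. n ≥ 64.8/(0.066·1.8²) = 303.030.
The smallest integer n is 304.

304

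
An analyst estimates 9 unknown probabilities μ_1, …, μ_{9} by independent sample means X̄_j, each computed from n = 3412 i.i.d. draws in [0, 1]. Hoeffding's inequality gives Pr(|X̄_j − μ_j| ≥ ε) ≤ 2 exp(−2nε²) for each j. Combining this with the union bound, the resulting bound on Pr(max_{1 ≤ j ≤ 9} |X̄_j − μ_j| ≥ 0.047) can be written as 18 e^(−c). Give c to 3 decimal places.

15.074

Union bound over the 9 events: Pr(max_{1 ≤ j ≤ 9} |X̄_j − μ_j| ≥ 0.047) ≤ 9·2·exp(−2nε²) = 18 exp(−2·3412·0.047²).
So c = 2·3412·0.047² = 15.0742.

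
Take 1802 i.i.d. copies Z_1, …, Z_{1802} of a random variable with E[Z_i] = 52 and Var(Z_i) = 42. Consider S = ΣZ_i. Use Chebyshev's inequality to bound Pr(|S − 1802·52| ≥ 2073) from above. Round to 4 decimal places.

0.0176

Var(S) = n·Var(Z_i) = 1802·42 = 75684.
Chebyshev: Pr(|S − 1802·52| ≥ 2073) ≤ Var(S)/2073² = 75684/4297329 = 0.0176.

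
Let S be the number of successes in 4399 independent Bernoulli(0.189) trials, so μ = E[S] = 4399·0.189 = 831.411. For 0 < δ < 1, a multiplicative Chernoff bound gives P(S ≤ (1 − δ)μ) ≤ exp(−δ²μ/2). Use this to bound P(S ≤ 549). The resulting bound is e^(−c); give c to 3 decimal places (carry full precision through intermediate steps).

Write 549 = (1 − δ)μ, so δ = 1 − 549/831.411 = 0.3396768…
Then the exponent is δ²μ/2 = (μ − 549)²/(2μ) = 47.964228.

47.964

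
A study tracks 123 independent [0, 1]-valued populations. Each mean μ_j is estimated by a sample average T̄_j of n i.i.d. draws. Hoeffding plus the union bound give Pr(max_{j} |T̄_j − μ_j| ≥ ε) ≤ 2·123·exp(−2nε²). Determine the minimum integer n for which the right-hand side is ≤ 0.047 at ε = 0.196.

112

Need 2·123·exp(−2nε²) ≤ 0.047, i.e. exp(−2nε²) ≤ 0.047/246.
So 2nε² ≥ ln(246/0.047) = 8.562939.
Hence n ≥ 8.562939/(2·0.196²) = 111.450.
The smallest integer n is 112.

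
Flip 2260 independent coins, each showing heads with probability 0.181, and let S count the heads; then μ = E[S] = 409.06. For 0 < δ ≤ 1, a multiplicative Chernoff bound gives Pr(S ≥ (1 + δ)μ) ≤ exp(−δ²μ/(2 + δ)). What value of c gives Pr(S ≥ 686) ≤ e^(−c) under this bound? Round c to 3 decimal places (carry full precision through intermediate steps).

70.038

Write 686 = (1 + δ)μ, so δ = 686/409.06 − 1 = 0.6770156…
Then the exponent is δ²μ/(2 + δ) = (686 − μ)² / (μ·(2 + δ)) = 70.037956.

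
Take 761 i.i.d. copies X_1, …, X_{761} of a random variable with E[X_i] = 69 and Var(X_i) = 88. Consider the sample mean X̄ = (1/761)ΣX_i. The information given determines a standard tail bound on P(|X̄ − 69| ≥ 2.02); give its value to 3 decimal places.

0.028

With mean and variance of each term known, Chebyshev's inequality bounds the deviation of the sum (or sample mean).
Var(X̄) = Var(X_i)/n = 88/761 = 0.11564.
Chebyshev: P(|X̄ − 69| ≥ 2.02) ≤ Var(X̄)/(2.02)² = 88/(761·2.02²) = 0.0283.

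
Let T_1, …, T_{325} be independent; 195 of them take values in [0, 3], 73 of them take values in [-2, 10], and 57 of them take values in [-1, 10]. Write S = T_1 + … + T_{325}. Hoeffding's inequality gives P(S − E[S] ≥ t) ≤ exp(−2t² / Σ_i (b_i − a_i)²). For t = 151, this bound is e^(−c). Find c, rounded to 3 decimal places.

Σ(b_i − a_i)² = 195·3² + 73·12² + 57·11² = 19164.
c = 2t² / 19164 = 2·151² / 19164 = 2.3796.

2.380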